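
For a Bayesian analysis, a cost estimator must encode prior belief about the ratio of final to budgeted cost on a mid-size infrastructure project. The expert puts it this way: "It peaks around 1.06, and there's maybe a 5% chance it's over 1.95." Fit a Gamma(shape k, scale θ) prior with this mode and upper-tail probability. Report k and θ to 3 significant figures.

k ≈ 8.49, θ ≈ 0.141

Gamma(k,θ) with k>1 has mode (k−1)θ, so θ = 1.06/(k−1).
Need P(X < 1.95) = 0.95 with θ tied to k this way. Start at k = 2, θ = 1.06: P(X<1.95) ≈ 0.549.
Too low — raise k to concentrate. Iterating converges to k ≈ 8.49.
Then θ = 1.06/(8.49−1) ≈ 0.141.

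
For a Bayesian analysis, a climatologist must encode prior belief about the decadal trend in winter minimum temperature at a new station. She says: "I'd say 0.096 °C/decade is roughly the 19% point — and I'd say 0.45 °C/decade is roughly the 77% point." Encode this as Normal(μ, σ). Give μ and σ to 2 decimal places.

For Normal(μ,σ), the p-quantile is μ + z_p·σ. Here z_{0.19} = -0.8779, z_{0.77} = 0.7388.
So 0.096 = μ − 0.8779σ and 0.45 = μ + 0.7388σ.
Subtracting: σ = (0.45 − 0.096)/(0.7388 − (-0.8779)) = 0.22.
Then μ = 0.096 − (-0.8779)·0.22 = 0.29.

μ = 0.29, σ = 0.22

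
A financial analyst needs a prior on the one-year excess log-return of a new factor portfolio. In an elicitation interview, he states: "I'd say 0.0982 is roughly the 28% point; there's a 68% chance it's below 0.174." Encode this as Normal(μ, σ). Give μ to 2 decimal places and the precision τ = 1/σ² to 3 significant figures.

For Normal(μ,σ), the p-quantile is μ + z_p·σ. Here z_{0.28} = -0.5828, z_{0.68} = 0.4677.
So 0.0982 = μ − 0.5828σ and 0.174 = μ + 0.4677σ.
Subtracting: σ = (0.174 − 0.0982)/(0.4677 − (-0.5828)) = 0.07.
Then μ = 0.0982 − (-0.5828)·0.07 = 0.14.
Precision τ = 1/σ² = 1/0.07215² = 192.

μ = 0.14, τ = 192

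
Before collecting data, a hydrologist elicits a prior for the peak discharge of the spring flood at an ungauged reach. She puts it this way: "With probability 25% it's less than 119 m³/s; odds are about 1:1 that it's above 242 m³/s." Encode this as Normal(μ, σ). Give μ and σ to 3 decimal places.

The p-quantile of Normal(μ,σ) is μ + z_p·σ, with z_{0.25} = -0.6745 and z_{0.5} = 0.
Eliminate σ: μ = (z₂·x₁ − z₁·x₂)/(z₂ − z₁) = (0·119 − (-0.6745)·242)/0.6745 = 242.000.
Then σ = (x₂ − x₁)/(z₂ − z₁) = (242 − 119)/0.6745 = 182.360.

μ = 242.000, σ = 182.360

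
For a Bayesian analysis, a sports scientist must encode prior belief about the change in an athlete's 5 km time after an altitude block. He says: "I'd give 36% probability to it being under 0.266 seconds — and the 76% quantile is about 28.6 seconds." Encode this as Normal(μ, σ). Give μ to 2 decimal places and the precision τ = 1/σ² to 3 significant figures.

μ = 9.80, τ = 0.00141

For Normal(μ,σ), the p-quantile is μ + z_p·σ. Here z_{0.36} = -0.3585, z_{0.76} = 0.7063.
So 0.266 = μ − 0.3585σ and 28.6 = μ + 0.7063σ.
Subtracting: σ = (28.6 − 0.266)/(0.7063 − (-0.3585)) = 26.61.
Then μ = 0.266 − (-0.3585)·26.61 = 9.80.
Precision τ = 1/σ² = 1/26.61² = 0.00141.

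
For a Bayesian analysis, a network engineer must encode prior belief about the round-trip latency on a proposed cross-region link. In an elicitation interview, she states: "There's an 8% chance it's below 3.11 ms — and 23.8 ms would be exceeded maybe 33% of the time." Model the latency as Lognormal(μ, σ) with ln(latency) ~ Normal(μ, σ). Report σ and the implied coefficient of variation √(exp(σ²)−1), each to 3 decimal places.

σ ≈ 1.103, CV ≈ 1.541

If T ~ Lognormal(μ,σ) then ln T ~ Normal(μ,σ), so the p-quantile of ln T is μ + z_p·σ.
ln(3.11) = 1.135 and ln(23.8) = 3.17; z_{0.08} = -1.405, z_{0.67} = 0.4399.
σ = (3.17 − 1.135)/(0.4399 − (-1.405)) = 1.103.
μ = 1.135 − (-1.405)·1.103 = 2.684.
CV = √(exp(σ²)−1) = √(exp(1.2167)−1) = 1.541.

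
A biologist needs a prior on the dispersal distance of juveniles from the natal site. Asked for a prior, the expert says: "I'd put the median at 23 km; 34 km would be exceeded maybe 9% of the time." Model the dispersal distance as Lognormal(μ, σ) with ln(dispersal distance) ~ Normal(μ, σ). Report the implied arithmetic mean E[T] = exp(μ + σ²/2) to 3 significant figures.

E[T] ≈ 24 km

If T ~ Lognormal(μ,σ) then ln T ~ Normal(μ,σ), so the p-quantile of ln T is μ + z_p·σ.
ln(23) = 3.135 and ln(34) = 3.526; z_{0.5} = 0, z_{0.91} = 1.341.
σ = (3.526 − 3.135)/(1.341 − (0)) = 0.292.
μ = 3.135 − (0)·0.292 = 3.135.
E[T] = exp(μ + σ²/2) = exp(3.135 + 0.0425) = 24 km.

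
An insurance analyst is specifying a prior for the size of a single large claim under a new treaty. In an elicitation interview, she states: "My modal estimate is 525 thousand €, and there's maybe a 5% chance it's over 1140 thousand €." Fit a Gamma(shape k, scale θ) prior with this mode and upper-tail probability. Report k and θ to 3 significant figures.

k ≈ 5.58, θ ≈ 115

Gamma(k,θ) with k>1 has mode (k−1)θ, so θ = 525/(k−1).
Need P(X < 1140) = 0.95 with θ tied to k this way. Start at k = 2, θ = 525: P(X<1140) ≈ 0.638.
Too low — raise k to concentrate. Iterating converges to k ≈ 5.58.
Then θ = 525/(5.58−1) ≈ 115.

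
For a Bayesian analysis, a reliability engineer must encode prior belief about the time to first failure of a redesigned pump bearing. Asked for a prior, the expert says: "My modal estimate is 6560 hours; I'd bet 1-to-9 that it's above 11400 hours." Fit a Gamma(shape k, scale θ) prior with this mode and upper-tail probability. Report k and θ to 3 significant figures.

Gamma(k,θ) with k>1 has mode (k−1)θ, so θ = 6560/(k−1).
Need P(X < 11400) = 0.9 with θ tied to k this way. Start at k = 2, θ = 6560: P(X<11400) ≈ 0.518.
Too low — raise k to concentrate. Iterating converges to k ≈ 7.21.
Then θ = 6560/(7.21−1) ≈ 1060.

k ≈ 7.21, θ ≈ 1060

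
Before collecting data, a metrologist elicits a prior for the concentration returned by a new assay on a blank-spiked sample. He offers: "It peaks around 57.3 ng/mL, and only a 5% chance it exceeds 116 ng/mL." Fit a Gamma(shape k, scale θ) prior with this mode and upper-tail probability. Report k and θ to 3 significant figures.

k ≈ 6.57, θ ≈ 10.3

Gamma(k,θ) with k>1 has mode (k−1)θ, so θ = 57.3/(k−1).
Need P(X < 116) = 0.95 with θ tied to k this way. Start at k = 2, θ = 57.3: P(X<116) ≈ 0.601.
Too low — raise k to concentrate. Iterating converges to k ≈ 6.57.
Then θ = 57.3/(6.57−1) ≈ 10.3.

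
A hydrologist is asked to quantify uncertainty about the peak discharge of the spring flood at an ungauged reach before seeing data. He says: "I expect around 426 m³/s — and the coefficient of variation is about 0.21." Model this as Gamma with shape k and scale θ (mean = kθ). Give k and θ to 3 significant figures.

k ≈ 22.7, θ ≈ 18.8

For Gamma(k, scale θ): mean = kθ, variance = kθ², so CV = 1/√k.
CV = 0.21, hence k = 1/CV² = 22.7.
Then θ = mean/k = 426/22.7 = 18.8.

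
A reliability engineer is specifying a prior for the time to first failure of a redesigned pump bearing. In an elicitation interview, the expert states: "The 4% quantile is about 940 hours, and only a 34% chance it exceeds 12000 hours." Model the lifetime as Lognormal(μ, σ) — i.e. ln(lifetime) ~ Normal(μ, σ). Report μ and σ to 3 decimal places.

If T ~ Lognormal(μ,σ) then ln T ~ Normal(μ,σ), so the p-quantile of ln T is μ + z_p·σ.
ln(940) = 6.846 and ln(12000) = 9.393; z_{0.04} = -1.751, z_{0.66} = 0.4125.
σ = (9.393 − 6.846)/(0.4125 − (-1.751)) = 1.177.
μ = 6.846 − (-1.751)·1.177 = 8.907.

μ ≈ 8.907, σ ≈ 1.177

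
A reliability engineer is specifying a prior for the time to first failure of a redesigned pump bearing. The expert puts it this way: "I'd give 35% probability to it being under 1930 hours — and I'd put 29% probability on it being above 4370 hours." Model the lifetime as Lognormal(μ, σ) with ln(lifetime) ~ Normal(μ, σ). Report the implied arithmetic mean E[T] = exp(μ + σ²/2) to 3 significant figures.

If T ~ Lognormal(μ,σ) then ln T ~ Normal(μ,σ), so the p-quantile of ln T is μ + z_p·σ.
ln(1930) = 7.565 and ln(4370) = 8.383; z_{0.35} = -0.3853, z_{0.71} = 0.5534.
σ = (8.383 − 7.565)/(0.5534 − (-0.3853)) = 0.871.
μ = 7.565 − (-0.3853)·0.871 = 7.901.
E[T] = exp(μ + σ²/2) = exp(7.901 + 0.3790) = 3940 hours.

E[T] ≈ 3940 hours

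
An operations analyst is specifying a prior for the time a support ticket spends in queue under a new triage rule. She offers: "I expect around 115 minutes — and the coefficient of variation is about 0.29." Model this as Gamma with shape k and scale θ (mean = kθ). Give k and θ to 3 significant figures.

k ≈ 11.9, θ ≈ 9.67

For Gamma(k, scale θ): mean = kθ, variance = kθ², so CV = 1/√k.
CV = 0.29, hence k = 1/CV² = 11.9.
Then θ = mean/k = 115/11.9 = 9.67.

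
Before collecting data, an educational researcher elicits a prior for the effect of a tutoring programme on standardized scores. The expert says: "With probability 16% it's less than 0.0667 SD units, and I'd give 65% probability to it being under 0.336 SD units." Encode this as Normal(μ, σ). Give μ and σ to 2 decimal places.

For Normal(μ,σ), the p-quantile is μ + z_p·σ. Here z_{0.16} = -0.9945, z_{0.65} = 0.3853.
So 0.0667 = μ − 0.9945σ and 0.336 = μ + 0.3853σ.
Subtracting: σ = (0.336 − 0.0667)/(0.3853 − (-0.9945)) = 0.20.
Then μ = 0.0667 − (-0.9945)·0.20 = 0.26.

μ = 0.26, σ = 0.20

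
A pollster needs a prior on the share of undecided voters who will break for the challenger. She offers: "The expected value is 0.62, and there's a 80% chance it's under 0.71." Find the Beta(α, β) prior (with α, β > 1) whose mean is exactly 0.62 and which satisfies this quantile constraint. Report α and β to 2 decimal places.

α ≈ 13.10, β ≈ 8.03

With mean 0.62 fixed, write α = 0.62s, β = 0.38s where s = α+β.
Need P(θ < 0.71) = 0.8 under Beta(0.62s, 0.38s). Normal approximation: (q−m)/√(m(1−m)/s) ≈ z_{0.8} = 0.842, so s ≈ 0.62·0.38·(0.842)²/(0.71−0.62)² = 20.6.
At s = 20.6: P(θ<0.71) ≈ 0.797. Adjusting to match 0.8 gives s ≈ 21.13.
So α = 0.62·21.13 ≈ 13.10, β = 0.38·21.13 ≈ 8.03.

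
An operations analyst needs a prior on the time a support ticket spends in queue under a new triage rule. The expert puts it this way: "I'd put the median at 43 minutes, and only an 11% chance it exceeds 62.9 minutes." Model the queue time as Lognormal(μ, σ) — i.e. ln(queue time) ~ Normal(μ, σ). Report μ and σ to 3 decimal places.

If T ~ Lognormal(μ,σ) then ln T ~ Normal(μ,σ), so the p-quantile of ln T is μ + z_p·σ.
ln(43) = 3.761 and ln(62.9) = 4.142; z_{0.5} = 0, z_{0.89} = 1.227.
σ = (4.142 − 3.761)/(1.227 − (0)) = 0.310.
μ = 3.761 − (0)·0.310 = 3.761.

μ ≈ 3.761, σ ≈ 0.310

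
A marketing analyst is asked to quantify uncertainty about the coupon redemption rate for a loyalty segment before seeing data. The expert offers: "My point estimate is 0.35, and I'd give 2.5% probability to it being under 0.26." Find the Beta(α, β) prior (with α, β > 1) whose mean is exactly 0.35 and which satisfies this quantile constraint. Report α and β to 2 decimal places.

α ≈ 34.96, β ≈ 64.92

With mean 0.35 fixed, write α = 0.35s, β = 0.65s where s = α+β.
Need P(θ < 0.26) = 0.025 under Beta(0.35s, 0.65s). Normal approximation: (q−m)/√(m(1−m)/s) ≈ z_{0.025} = -1.96, so s ≈ 0.35·0.65·(-1.96)²/(0.26−0.35)² = 107.9.
At s = 107.9: P(θ<0.26) ≈ 0.021. Adjusting to match 0.025 gives s ≈ 99.88.
So α = 0.35·99.88 ≈ 34.96, β = 0.65·99.88 ≈ 64.92.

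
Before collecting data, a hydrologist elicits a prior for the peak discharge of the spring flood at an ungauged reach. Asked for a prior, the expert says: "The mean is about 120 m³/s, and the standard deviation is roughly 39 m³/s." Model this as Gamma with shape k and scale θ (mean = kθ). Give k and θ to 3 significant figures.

For Gamma(k, scale θ): mean = kθ, variance = kθ², so CV = 1/√k.
CV = SD/mean = 39/120 = 0.325, hence k = 1/CV² = 9.47.
Then θ = mean/k = 120/9.47 = 12.7.

k ≈ 9.47, θ ≈ 12.7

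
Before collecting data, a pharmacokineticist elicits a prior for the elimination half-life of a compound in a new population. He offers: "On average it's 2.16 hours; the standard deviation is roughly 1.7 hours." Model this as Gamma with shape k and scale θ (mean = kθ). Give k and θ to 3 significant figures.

k ≈ 1.61, θ ≈ 1.34

For Gamma(k, scale θ): mean = kθ, variance = kθ², so CV = 1/√k.
CV = SD/mean = 1.7/2.16 = 0.787, hence k = 1/CV² = 1.61.
Then θ = mean/k = 2.16/1.61 = 1.34.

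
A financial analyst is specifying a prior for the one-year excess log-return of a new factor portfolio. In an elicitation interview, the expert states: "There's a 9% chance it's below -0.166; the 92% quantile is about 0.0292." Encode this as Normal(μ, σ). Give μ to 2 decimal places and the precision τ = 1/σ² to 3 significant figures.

μ = -0.07, τ = 198

For Normal(μ,σ), the p-quantile is μ + z_p·σ. Here z_{0.09} = -1.341, z_{0.92} = 1.405.
So -0.166 = μ − 1.341σ and 0.0292 = μ + 1.405σ.
Subtracting: σ = (0.0292 − -0.166)/(1.405 − (-1.341)) = 0.07.
Then μ = -0.166 − (-1.341)·0.07 = -0.07.
Precision τ = 1/σ² = 1/0.07109² = 198.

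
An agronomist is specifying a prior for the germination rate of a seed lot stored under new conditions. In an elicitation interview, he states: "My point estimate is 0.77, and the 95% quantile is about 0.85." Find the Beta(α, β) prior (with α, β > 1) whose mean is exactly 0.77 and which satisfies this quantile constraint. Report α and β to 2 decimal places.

α ≈ 50.43, β ≈ 15.06

With mean 0.77 fixed, write α = 0.77s, β = 0.23s where s = α+β.
Need P(θ < 0.85) = 0.95 under Beta(0.77s, 0.23s). Normal approximation: (q−m)/√(m(1−m)/s) ≈ z_{0.95} = 1.64, so s ≈ 0.77·0.23·(1.64)²/(0.85−0.77)² = 74.9.
At s = 74.9: P(θ<0.85) ≈ 0.961. Adjusting to match 0.95 gives s ≈ 65.50.
So α = 0.77·65.50 ≈ 50.43, β = 0.23·65.50 ≈ 15.06.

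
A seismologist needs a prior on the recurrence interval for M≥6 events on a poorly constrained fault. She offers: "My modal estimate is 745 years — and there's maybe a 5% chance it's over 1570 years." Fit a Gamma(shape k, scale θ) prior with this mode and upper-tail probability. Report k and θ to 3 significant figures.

k ≈ 5.97, θ ≈ 150

Gamma(k,θ) with k>1 has mode (k−1)θ, so θ = 745/(k−1).
Need P(X < 1570) = 0.95 with θ tied to k this way. Start at k = 2, θ = 745: P(X<1570) ≈ 0.622.
Too low — raise k to concentrate. Iterating converges to k ≈ 5.97.
Then θ = 745/(5.97−1) ≈ 150.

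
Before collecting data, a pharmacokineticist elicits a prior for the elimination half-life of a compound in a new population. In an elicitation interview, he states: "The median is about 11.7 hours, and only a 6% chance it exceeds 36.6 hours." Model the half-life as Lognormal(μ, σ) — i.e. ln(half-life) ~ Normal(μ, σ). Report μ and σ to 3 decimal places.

If T ~ Lognormal(μ,σ) then ln T ~ Normal(μ,σ), so the p-quantile of ln T is μ + z_p·σ.
ln(11.7) = 2.46 and ln(36.6) = 3.6; z_{0.5} = 0, z_{0.94} = 1.555.
σ = (3.6 − 2.46)/(1.555 − (0)) = 0.734.
μ = 2.46 − (0)·0.734 = 2.460.

μ ≈ 2.460, σ ≈ 0.734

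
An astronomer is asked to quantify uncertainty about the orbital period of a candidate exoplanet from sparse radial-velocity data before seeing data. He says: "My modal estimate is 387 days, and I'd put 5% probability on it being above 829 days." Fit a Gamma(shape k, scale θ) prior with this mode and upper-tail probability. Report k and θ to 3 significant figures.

Gamma(k,θ) with k>1 has mode (k−1)θ, so θ = 387/(k−1).
Need P(X < 829) = 0.95 with θ tied to k this way. Start at k = 2, θ = 387: P(X<829) ≈ 0.631.
Too low — raise k to concentrate. Iterating converges to k ≈ 5.75.
Then θ = 387/(5.75−1) ≈ 81.4.

k ≈ 5.75, θ ≈ 81.4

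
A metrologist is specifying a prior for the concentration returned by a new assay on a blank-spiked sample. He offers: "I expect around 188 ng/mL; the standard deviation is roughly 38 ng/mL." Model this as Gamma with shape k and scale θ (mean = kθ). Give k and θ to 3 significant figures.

For Gamma(k, scale θ): mean = kθ, variance = kθ², so CV = 1/√k.
CV = SD/mean = 38/188 = 0.2021, hence k = 1/CV² = 24.5.
Then θ = mean/k = 188/24.5 = 7.68.

k ≈ 24.5, θ ≈ 7.68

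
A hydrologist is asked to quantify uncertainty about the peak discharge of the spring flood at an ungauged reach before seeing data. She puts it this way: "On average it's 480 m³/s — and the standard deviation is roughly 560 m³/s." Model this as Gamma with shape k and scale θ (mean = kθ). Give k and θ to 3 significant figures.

k ≈ 0.735, θ ≈ 653

For Gamma(k, scale θ): mean = kθ, variance = kθ², so CV = 1/√k.
CV = SD/mean = 560/480 = 1.167, hence k = 1/CV² = 0.735.
Then θ = mean/k = 480/0.735 = 653.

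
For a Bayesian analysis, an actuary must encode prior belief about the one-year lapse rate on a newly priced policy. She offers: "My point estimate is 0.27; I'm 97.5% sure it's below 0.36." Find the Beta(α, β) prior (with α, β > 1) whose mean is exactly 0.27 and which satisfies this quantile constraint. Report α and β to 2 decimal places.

With mean 0.27 fixed, write α = 0.27s, β = 0.73s where s = α+β.
Need P(θ < 0.36) = 0.975 under Beta(0.27s, 0.73s). Normal approximation: (q−m)/√(m(1−m)/s) ≈ z_{0.975} = 1.96, so s ≈ 0.27·0.73·(1.96)²/(0.36−0.27)² = 93.5.
At s = 93.5: P(θ<0.36) ≈ 0.970. Adjusting to match 0.975 gives s ≈ 101.45.
So α = 0.27·101.45 ≈ 27.39, β = 0.73·101.45 ≈ 74.06.

α ≈ 27.39, β ≈ 74.06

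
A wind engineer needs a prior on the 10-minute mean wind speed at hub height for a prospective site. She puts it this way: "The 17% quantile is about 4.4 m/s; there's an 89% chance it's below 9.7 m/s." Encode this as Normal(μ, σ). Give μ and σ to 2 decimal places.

The p-quantile of Normal(μ,σ) is μ + z_p·σ, with z_{0.17} = -0.9542 and z_{0.89} = 1.227.
Eliminate σ: μ = (z₂·x₁ − z₁·x₂)/(z₂ − z₁) = (1.227·4.4 − (-0.9542)·9.7)/2.181 = 6.72.
Then σ = (x₂ − x₁)/(z₂ − z₁) = (9.7 − 4.4)/2.181 = 2.43.

μ = 6.72, σ = 2.43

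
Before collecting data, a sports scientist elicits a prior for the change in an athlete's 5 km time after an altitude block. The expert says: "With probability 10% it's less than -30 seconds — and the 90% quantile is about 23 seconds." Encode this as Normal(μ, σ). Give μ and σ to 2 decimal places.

μ = -3.50, σ = 20.68

The p-quantile of Normal(μ,σ) is μ + z_p·σ, with z_{0.1} = -1.282 and z_{0.9} = 1.282.
Eliminate σ: μ = (z₂·x₁ − z₁·x₂)/(z₂ − z₁) = (1.282·-30 − (-1.282)·23)/2.563 = -3.50.
Then σ = (x₂ − x₁)/(z₂ − z₁) = (23 − -30)/2.563 = 20.68.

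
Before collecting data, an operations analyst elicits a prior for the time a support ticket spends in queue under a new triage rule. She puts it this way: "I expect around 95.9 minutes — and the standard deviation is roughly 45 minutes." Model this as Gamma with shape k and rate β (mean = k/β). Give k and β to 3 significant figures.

For Gamma(k, rate β): mean = k/β, variance = k/β², so CV = 1/√k.
CV = SD/mean = 45/95.9 = 0.4692, hence k = 1/CV² = 4.54.
Then β = k/mean = 4.54/95.9 = 0.0474.

k ≈ 4.54, β ≈ 0.0474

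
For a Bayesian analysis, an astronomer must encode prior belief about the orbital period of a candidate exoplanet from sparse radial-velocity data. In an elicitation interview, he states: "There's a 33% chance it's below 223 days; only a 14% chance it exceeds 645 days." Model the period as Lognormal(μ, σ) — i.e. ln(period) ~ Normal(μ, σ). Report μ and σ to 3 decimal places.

μ ≈ 5.715, σ ≈ 0.699

If T ~ Lognormal(μ,σ) then ln T ~ Normal(μ,σ), so the p-quantile of ln T is μ + z_p·σ.
ln(223) = 5.407 and ln(645) = 6.469; z_{0.33} = -0.4399, z_{0.86} = 1.08.
σ = (6.469 − 5.407)/(1.08 − (-0.4399)) = 0.699.
μ = 5.407 − (-0.4399)·0.699 = 5.715.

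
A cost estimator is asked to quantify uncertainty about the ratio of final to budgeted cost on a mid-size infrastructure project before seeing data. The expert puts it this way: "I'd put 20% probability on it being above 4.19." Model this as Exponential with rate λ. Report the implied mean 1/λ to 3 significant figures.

mean ≈ 2.6

P(T > 4.19) = e^(−λ·4.19) = 0.2, so λ = −ln(0.2)/4.19 = 0.384.
Mean = 1/λ = 2.6.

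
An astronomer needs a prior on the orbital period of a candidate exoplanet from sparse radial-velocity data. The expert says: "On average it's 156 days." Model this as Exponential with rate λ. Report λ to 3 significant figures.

λ ≈ 0.00641

Exponential mean = 1/λ, so λ = 1/156.0 = 0.00641.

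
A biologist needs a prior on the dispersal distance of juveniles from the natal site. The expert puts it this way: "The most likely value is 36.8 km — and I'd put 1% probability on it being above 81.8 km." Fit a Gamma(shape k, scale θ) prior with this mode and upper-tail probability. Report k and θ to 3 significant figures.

Gamma(k,θ) with k>1 has mode (k−1)θ, so θ = 36.8/(k−1).
Need P(X < 81.8) = 0.99 with θ tied to k this way. Start at k = 2, θ = 36.8: P(X<81.8) ≈ 0.651.
Too low — raise k to concentrate. Iterating converges to k ≈ 8.54.
Then θ = 36.8/(8.54−1) ≈ 4.88.

k ≈ 8.54, θ ≈ 4.88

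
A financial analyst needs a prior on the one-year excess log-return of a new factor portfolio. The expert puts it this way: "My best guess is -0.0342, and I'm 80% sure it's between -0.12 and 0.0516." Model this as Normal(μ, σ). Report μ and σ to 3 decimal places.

μ = -0.034, σ = 0.067

A symmetric 80% interval runs μ ± z·σ with z = 1.282.
Half-width = 0.0858, so σ = 0.0858/1.282 = 0.067.
μ is the stated best guess, -0.034.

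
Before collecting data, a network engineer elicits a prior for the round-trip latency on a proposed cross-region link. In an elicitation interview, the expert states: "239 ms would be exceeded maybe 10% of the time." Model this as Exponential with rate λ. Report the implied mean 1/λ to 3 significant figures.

P(T > 239.0) = e^(−λ·239.0) = 0.1, so λ = −ln(0.1)/239.0 = 0.00963.
Mean = 1/λ = 104 ms.

mean ≈ 104 ms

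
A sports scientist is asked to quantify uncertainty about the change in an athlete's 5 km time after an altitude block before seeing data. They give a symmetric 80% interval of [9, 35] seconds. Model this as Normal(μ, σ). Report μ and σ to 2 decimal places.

A symmetric 80% interval runs μ ± z·σ with z = 1.282.
Half-width = 13, so σ = 13/1.282 = 10.14.
μ is the interval midpoint, 22.00.

μ = 22.00, σ = 10.14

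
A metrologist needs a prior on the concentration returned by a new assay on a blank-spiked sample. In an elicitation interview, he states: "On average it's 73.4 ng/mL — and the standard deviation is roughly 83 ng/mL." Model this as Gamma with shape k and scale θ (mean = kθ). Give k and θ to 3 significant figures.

For Gamma(k, scale θ): mean = kθ, variance = kθ², so CV = 1/√k.
CV = SD/mean = 83/73.4 = 1.131, hence k = 1/CV² = 0.782.
Then θ = mean/k = 73.4/0.782 = 93.9.

k ≈ 0.782, θ ≈ 93.9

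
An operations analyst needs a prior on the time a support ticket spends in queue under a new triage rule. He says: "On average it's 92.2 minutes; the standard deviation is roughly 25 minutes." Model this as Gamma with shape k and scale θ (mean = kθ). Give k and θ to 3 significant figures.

For Gamma(k, scale θ): mean = kθ, variance = kθ², so CV = 1/√k.
CV = SD/mean = 25/92.2 = 0.2711, hence k = 1/CV² = 13.6.
Then θ = mean/k = 92.2/13.6 = 6.78.

k ≈ 13.6, θ ≈ 6.78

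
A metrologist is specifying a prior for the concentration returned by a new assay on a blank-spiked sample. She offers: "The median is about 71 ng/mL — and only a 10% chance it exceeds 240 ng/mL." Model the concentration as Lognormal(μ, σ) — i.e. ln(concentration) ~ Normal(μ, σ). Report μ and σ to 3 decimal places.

μ ≈ 4.263, σ ≈ 0.950

If T ~ Lognormal(μ,σ) then ln T ~ Normal(μ,σ), so the p-quantile of ln T is μ + z_p·σ.
ln(71) = 4.263 and ln(240) = 5.481; z_{0.5} = 0, z_{0.9} = 1.282.
σ = (5.481 − 4.263)/(1.282 − (0)) = 0.950.
μ = 4.263 − (0)·0.950 = 4.263.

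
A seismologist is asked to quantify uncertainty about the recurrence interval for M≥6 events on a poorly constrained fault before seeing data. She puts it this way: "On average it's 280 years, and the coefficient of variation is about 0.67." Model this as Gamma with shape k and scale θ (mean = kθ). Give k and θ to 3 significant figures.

For Gamma(k, scale θ): mean = kθ, variance = kθ², so CV = 1/√k.
CV = 0.67, hence k = 1/CV² = 2.23.
Then θ = mean/k = 280/2.23 = 126.

k ≈ 2.23, θ ≈ 126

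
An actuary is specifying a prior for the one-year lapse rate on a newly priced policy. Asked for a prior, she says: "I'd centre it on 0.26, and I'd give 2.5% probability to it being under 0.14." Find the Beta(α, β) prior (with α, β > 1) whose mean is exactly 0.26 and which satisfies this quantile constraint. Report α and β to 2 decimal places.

α ≈ 10.77, β ≈ 30.66

With mean 0.26 fixed, write α = 0.26s, β = 0.74s where s = α+β.
Need P(θ < 0.14) = 0.025 under Beta(0.26s, 0.74s). Normal approximation: (q−m)/√(m(1−m)/s) ≈ z_{0.025} = -1.96, so s ≈ 0.26·0.74·(-1.96)²/(0.14−0.26)² = 51.3.
At s = 51.3: P(θ<0.14) ≈ 0.014. Adjusting to match 0.025 gives s ≈ 41.43.
So α = 0.26·41.43 ≈ 10.77, β = 0.74·41.43 ≈ 30.66.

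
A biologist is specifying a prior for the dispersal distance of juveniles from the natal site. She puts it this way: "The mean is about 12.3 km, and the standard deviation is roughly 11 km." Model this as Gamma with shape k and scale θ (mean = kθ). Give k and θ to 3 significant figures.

k ≈ 1.25, θ ≈ 9.84

For Gamma(k, scale θ): mean = kθ, variance = kθ², so CV = 1/√k.
CV = SD/mean = 11/12.3 = 0.8943, hence k = 1/CV² = 1.25.
Then θ = mean/k = 12.3/1.25 = 9.84.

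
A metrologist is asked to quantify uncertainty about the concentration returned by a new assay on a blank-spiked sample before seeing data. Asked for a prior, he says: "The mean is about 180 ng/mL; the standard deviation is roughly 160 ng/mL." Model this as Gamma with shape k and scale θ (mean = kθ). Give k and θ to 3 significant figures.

For Gamma(k, scale θ): mean = kθ, variance = kθ², so CV = 1/√k.
CV = SD/mean = 160/180 = 0.8889, hence k = 1/CV² = 1.27.
Then θ = mean/k = 180/1.27 = 142.

k ≈ 1.27, θ ≈ 142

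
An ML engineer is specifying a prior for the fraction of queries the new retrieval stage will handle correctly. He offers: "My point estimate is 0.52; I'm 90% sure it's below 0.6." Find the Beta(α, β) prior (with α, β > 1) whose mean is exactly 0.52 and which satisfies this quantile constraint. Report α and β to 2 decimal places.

α ≈ 33.02, β ≈ 30.48

With mean 0.52 fixed, write α = 0.52s, β = 0.48s where s = α+β.
Need P(θ < 0.6) = 0.9 under Beta(0.52s, 0.48s). Normal approximation: (q−m)/√(m(1−m)/s) ≈ z_{0.9} = 1.28, so s ≈ 0.52·0.48·(1.28)²/(0.6−0.52)² = 64.1.
At s = 64.1: P(θ<0.6) ≈ 0.901. Adjusting to match 0.9 gives s ≈ 63.50.
So α = 0.52·63.50 ≈ 33.02, β = 0.48·63.50 ≈ 30.48.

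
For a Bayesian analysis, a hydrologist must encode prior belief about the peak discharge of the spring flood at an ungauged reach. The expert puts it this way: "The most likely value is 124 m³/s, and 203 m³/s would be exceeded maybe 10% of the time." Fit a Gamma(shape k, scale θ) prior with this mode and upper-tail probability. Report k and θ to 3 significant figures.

Gamma(k,θ) with k>1 has mode (k−1)θ, so θ = 124/(k−1).
Need P(X < 203) = 0.9 with θ tied to k this way. Start at k = 2, θ = 124: P(X<203) ≈ 0.487.
Too low — raise k to concentrate. Iterating converges to k ≈ 8.76.
Then θ = 124/(8.76−1) ≈ 16.

k ≈ 8.76, θ ≈ 16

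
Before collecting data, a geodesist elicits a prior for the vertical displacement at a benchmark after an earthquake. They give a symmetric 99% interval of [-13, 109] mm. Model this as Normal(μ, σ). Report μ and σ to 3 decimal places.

A symmetric 99% interval runs μ ± z·σ with z = 2.576.
Half-width = 61, so σ = 61/2.576 = 23.682.
μ is the interval midpoint, 48.000.

μ = 48.000, σ = 23.682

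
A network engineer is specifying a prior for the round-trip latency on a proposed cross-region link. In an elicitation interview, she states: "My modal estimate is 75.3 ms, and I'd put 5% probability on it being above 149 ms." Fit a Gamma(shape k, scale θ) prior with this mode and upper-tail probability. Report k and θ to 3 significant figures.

k ≈ 6.95, θ ≈ 12.6

Gamma(k,θ) with k>1 has mode (k−1)θ, so θ = 75.3/(k−1).
Need P(X < 149) = 0.95 with θ tied to k this way. Start at k = 2, θ = 75.3: P(X<149) ≈ 0.588.
Too low — raise k to concentrate. Iterating converges to k ≈ 6.95.
Then θ = 75.3/(6.95−1) ≈ 12.6.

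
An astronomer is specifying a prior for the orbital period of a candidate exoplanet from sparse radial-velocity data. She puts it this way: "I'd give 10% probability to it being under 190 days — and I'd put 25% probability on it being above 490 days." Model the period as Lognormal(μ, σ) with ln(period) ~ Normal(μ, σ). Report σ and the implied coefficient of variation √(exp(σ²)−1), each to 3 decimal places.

σ ≈ 0.484, CV ≈ 0.514

If T ~ Lognormal(μ,σ) then ln T ~ Normal(μ,σ), so the p-quantile of ln T is μ + z_p·σ.
ln(190) = 5.247 and ln(490) = 6.194; z_{0.1} = -1.282, z_{0.75} = 0.6745.
σ = (6.194 − 5.247)/(0.6745 − (-1.282)) = 0.484.
μ = 5.247 − (-1.282)·0.484 = 5.868.
CV = √(exp(σ²)−1) = √(exp(0.2346)−1) = 0.514.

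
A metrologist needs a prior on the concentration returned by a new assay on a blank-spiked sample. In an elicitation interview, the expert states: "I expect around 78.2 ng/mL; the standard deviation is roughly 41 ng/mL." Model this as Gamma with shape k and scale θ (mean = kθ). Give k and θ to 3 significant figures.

For Gamma(k, scale θ): mean = kθ, variance = kθ², so CV = 1/√k.
CV = SD/mean = 41/78.2 = 0.5243, hence k = 1/CV² = 3.64.
Then θ = mean/k = 78.2/3.64 = 21.5.

k ≈ 3.64, θ ≈ 21.5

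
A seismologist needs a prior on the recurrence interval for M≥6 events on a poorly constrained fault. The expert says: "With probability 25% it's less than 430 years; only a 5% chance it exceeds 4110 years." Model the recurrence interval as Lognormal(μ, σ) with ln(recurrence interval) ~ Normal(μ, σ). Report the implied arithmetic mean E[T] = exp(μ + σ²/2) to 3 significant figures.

E[T] ≈ 1330 years

If T ~ Lognormal(μ,σ) then ln T ~ Normal(μ,σ), so the p-quantile of ln T is μ + z_p·σ.
ln(430) = 6.064 and ln(4110) = 8.321; z_{0.25} = -0.6745, z_{0.95} = 1.645.
σ = (8.321 − 6.064)/(1.645 − (-0.6745)) = 0.973.
μ = 6.064 − (-0.6745)·0.973 = 6.720.
E[T] = exp(μ + σ²/2) = exp(6.720 + 0.4736) = 1330 years.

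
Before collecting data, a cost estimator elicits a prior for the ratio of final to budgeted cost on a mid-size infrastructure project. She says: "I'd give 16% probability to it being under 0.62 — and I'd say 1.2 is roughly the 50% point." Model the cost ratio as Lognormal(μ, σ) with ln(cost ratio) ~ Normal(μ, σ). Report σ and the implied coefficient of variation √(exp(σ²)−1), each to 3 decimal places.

σ ≈ 0.664, CV ≈ 0.744

If T ~ Lognormal(μ,σ) then ln T ~ Normal(μ,σ), so the p-quantile of ln T is μ + z_p·σ.
ln(0.62) = -0.478 and ln(1.2) = 0.1823; z_{0.16} = -0.9945, z_{0.5} = 0.
σ = (0.1823 − -0.478)/(0 − (-0.9945)) = 0.664.
μ = -0.478 − (-0.9945)·0.664 = 0.182.
CV = √(exp(σ²)−1) = √(exp(0.4409)−1) = 0.744.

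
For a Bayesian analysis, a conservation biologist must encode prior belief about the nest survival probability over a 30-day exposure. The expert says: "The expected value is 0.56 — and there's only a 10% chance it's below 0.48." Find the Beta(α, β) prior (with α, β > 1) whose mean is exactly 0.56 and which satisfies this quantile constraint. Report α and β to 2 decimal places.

α ≈ 35.59, β ≈ 27.96

With mean 0.56 fixed, write α = 0.56s, β = 0.44s where s = α+β.
Need P(θ < 0.48) = 0.1 under Beta(0.56s, 0.44s). Normal approximation: (q−m)/√(m(1−m)/s) ≈ z_{0.1} = -1.28, so s ≈ 0.56·0.44·(-1.28)²/(0.48−0.56)² = 63.2.
At s = 63.2: P(θ<0.48) ≈ 0.101. Adjusting to match 0.1 gives s ≈ 63.54.
So α = 0.56·63.54 ≈ 35.59, β = 0.44·63.54 ≈ 27.96.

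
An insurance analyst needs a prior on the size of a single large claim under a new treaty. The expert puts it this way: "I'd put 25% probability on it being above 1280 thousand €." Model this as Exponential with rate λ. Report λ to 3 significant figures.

λ ≈ 0.00108

P(T > 1280.0) = e^(−λ·1280.0) = 0.25, so λ = −ln(0.25)/1280.0 = 0.00108.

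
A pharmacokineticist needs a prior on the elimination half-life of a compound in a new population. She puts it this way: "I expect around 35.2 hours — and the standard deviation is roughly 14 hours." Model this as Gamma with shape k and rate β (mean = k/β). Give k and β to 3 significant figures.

k ≈ 6.32, β ≈ 0.18

For Gamma(k, rate β): mean = k/β, variance = k/β², so CV = 1/√k.
CV = SD/mean = 14/35.2 = 0.3977, hence k = 1/CV² = 6.32.
Then β = k/mean = 6.32/35.2 = 0.18.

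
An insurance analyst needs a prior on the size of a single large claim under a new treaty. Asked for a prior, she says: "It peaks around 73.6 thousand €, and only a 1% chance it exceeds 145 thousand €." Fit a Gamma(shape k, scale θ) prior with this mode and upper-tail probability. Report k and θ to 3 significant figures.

Gamma(k,θ) with k>1 has mode (k−1)θ, so θ = 73.6/(k−1).
Need P(X < 145) = 0.99 with θ tied to k this way. Start at k = 2, θ = 73.6: P(X<145) ≈ 0.586.
Too low — raise k to concentrate. Iterating converges to k ≈ 11.7.
Then θ = 73.6/(11.7−1) ≈ 6.87.

k ≈ 11.7, θ ≈ 6.87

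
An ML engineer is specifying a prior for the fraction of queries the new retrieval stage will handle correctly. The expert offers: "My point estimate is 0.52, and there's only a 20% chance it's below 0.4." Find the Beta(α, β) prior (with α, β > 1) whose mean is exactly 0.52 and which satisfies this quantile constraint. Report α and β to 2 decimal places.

α ≈ 6.42, β ≈ 5.93

With mean 0.52 fixed, write α = 0.52s, β = 0.48s where s = α+β.
Need P(θ < 0.4) = 0.2 under Beta(0.52s, 0.48s). Normal approximation: (q−m)/√(m(1−m)/s) ≈ z_{0.2} = -0.842, so s ≈ 0.52·0.48·(-0.842)²/(0.4−0.52)² = 12.3.
At s = 12.3: P(θ<0.4) ≈ 0.201. Adjusting to match 0.2 gives s ≈ 12.35.
So α = 0.52·12.35 ≈ 6.42, β = 0.48·12.35 ≈ 5.93.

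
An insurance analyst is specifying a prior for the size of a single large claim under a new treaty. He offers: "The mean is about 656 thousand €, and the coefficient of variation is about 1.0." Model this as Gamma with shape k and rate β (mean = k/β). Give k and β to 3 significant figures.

k ≈ 1, β ≈ 0.00152

For Gamma(k, rate β): mean = k/β, variance = k/β², so CV = 1/√k.
CV = 1.0, hence k = 1/CV² = 1.
Then β = k/mean = 1/656 = 0.00152.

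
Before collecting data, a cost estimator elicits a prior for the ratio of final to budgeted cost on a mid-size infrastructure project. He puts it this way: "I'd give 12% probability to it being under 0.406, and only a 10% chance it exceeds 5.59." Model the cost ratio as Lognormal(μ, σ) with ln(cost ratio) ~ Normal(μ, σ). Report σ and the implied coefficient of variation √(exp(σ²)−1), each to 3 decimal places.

σ ≈ 1.068, CV ≈ 1.458

If T ~ Lognormal(μ,σ) then ln T ~ Normal(μ,σ), so the p-quantile of ln T is μ + z_p·σ.
ln(0.406) = -0.9014 and ln(5.59) = 1.721; z_{0.12} = -1.175, z_{0.9} = 1.282.
σ = (1.721 − -0.9014)/(1.282 − (-1.175)) = 1.068.
μ = -0.9014 − (-1.175)·1.068 = 0.353.
CV = √(exp(σ²)−1) = √(exp(1.1396)−1) = 1.458.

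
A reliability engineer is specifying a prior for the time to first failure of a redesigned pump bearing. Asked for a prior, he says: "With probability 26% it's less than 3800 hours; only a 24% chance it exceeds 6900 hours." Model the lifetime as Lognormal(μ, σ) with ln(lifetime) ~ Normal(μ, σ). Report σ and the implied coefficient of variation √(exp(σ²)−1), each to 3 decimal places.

If T ~ Lognormal(μ,σ) then ln T ~ Normal(μ,σ), so the p-quantile of ln T is μ + z_p·σ.
ln(3800) = 8.243 and ln(6900) = 8.839; z_{0.26} = -0.6433, z_{0.76} = 0.7063.
σ = (8.839 − 8.243)/(0.7063 − (-0.6433)) = 0.442.
μ = 8.243 − (-0.6433)·0.442 = 8.527.
CV = √(exp(σ²)−1) = √(exp(0.1953)−1) = 0.464.

σ ≈ 0.442, CV ≈ 0.464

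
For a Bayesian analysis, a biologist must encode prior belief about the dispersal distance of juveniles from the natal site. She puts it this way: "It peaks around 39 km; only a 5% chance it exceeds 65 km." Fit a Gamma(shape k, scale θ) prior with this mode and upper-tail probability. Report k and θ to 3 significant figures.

Gamma(k,θ) with k>1 has mode (k−1)θ, so θ = 39/(k−1).
Need P(X < 65) = 0.95 with θ tied to k this way. Start at k = 2, θ = 39: P(X<65) ≈ 0.496.
Too low — raise k to concentrate. Iterating converges to k ≈ 11.7.
Then θ = 39/(11.7−1) ≈ 3.64.

k ≈ 11.7, θ ≈ 3.64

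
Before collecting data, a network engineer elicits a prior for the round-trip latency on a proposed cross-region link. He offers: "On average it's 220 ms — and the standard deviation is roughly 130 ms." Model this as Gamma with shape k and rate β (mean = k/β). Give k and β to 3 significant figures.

k ≈ 2.86, β ≈ 0.013

For Gamma(k, rate β): mean = k/β, variance = k/β², so CV = 1/√k.
CV = SD/mean = 130/220 = 0.5909, hence k = 1/CV² = 2.86.
Then β = k/mean = 2.86/220 = 0.013.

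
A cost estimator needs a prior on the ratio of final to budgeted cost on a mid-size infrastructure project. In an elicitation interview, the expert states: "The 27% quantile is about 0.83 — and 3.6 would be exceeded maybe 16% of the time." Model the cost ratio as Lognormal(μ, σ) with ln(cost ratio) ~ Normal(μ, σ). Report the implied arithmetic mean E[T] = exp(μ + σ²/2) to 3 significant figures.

If T ~ Lognormal(μ,σ) then ln T ~ Normal(μ,σ), so the p-quantile of ln T is μ + z_p·σ.
ln(0.83) = -0.1863 and ln(3.6) = 1.281; z_{0.27} = -0.6128, z_{0.84} = 0.9945.
σ = (1.281 − -0.1863)/(0.9945 − (-0.6128)) = 0.913.
μ = -0.1863 − (-0.6128)·0.913 = 0.373.
E[T] = exp(μ + σ²/2) = exp(0.373 + 0.4167) = 2.2.

E[T] ≈ 2.2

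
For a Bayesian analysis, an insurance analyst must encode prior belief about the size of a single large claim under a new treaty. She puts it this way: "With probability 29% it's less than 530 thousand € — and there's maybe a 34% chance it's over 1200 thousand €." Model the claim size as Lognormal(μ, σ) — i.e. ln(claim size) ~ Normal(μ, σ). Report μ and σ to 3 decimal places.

μ ≈ 6.741, σ ≈ 0.846

If T ~ Lognormal(μ,σ) then ln T ~ Normal(μ,σ), so the p-quantile of ln T is μ + z_p·σ.
ln(530) = 6.273 and ln(1200) = 7.09; z_{0.29} = -0.5534, z_{0.66} = 0.4125.
σ = (7.09 − 6.273)/(0.4125 − (-0.5534)) = 0.846.
μ = 6.273 − (-0.5534)·0.846 = 6.741.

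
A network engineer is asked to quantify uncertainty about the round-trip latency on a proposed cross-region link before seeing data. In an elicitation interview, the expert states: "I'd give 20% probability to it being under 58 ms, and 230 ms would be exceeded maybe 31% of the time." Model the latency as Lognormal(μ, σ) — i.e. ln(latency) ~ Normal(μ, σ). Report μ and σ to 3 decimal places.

If T ~ Lognormal(μ,σ) then ln T ~ Normal(μ,σ), so the p-quantile of ln T is μ + z_p·σ.
ln(58) = 4.06 and ln(230) = 5.438; z_{0.2} = -0.8416, z_{0.69} = 0.4959.
σ = (5.438 − 4.06)/(0.4959 − (-0.8416)) = 1.030.
μ = 4.06 − (-0.8416)·1.030 = 4.927.

μ ≈ 4.927, σ ≈ 1.030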